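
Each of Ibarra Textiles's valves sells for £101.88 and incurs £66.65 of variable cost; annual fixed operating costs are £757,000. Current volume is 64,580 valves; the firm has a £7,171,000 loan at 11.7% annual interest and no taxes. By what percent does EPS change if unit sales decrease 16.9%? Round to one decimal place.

-56.6%

Total contribution margin = 64,580 × £35.23 = £2,275,153.40.
EBIT = £2,275,153.40 − £757,000 = £1,518,153.40.
After interest of £839,007.00, pre-tax earnings = £679,146.40.
Degree of combined leverage = contribution ÷ (EBIT − I) = £2,275,153.40 ÷ £679,146.40 = 3.3500.
EPS therefore changes by 3.3500 × (-16.9%) = -56.6%.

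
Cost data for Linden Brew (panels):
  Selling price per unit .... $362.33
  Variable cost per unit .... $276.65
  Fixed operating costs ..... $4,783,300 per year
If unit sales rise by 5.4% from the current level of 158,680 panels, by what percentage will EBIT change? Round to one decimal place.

Total contribution margin = 158,680 × $85.68 = $13,595,702.40.
Operating income = contribution − fixed costs = $13,595,702.40 − $4,783,300 = $8,812,402.40.
DOL = contribution ÷ EBIT = $13,595,702.40 ÷ $8,812,402.40 = 1.5428.
So EBIT moves 1.5428 × (+5.4%) = +8.3%.

+8.3%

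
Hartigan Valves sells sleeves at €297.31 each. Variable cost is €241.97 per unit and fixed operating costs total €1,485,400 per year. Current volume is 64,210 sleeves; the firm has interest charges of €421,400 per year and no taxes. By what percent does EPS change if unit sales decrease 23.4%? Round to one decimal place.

-50.5%

At 64,210 units, contribution = 64,210 × €55.34 = €3,553,381.40.
Operating income = contribution − fixed costs = €3,553,381.40 − €1,485,400 = €2,067,981.40.
Interest = €421,400.00, so EBIT − I = €1,646,581.40.
DCL = total CM / (EBIT − I) = €3,553,381.40 / €1,646,581.40 = 2.1580.
EPS therefore changes by 2.1580 × (-23.4%) = -50.5%.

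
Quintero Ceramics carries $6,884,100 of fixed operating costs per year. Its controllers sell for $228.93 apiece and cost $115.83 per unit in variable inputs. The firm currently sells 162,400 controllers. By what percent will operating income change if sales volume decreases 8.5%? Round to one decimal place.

Contribution at this volume is 162,400 × $113.10 = $18,367,440.00.
EBIT = $18,367,440.00 − $6,884,100 = $11,483,340.00.
DOL = contribution ÷ EBIT = $18,367,440.00 ÷ $11,483,340.00 = 1.5995.
%ΔEBIT = DOL × %ΔSales = 1.5995 × -8.5% = -13.6%.

-13.6%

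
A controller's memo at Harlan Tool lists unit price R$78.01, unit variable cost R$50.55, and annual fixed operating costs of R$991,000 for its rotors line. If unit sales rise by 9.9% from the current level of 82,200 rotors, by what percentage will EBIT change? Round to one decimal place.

Contribution at this volume is 82,200 × R$27.46 = R$2,257,212.00.
Subtracting fixed costs: EBIT = R$2,257,212.00 − R$991,000 = R$1,266,212.00.
So DOL = total CM / EBIT = R$2,257,212.00 / R$1,266,212.00 = 1.7826.
Operating income changes by 1.7826 × +9.9% = +17.6%.

+17.6%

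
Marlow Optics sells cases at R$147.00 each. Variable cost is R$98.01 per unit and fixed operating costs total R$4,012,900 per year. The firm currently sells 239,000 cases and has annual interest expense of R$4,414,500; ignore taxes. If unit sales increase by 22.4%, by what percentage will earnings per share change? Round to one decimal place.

Contribution at this volume is 239,000 × R$48.99 = R$11,708,610.00.
EBIT = R$11,708,610.00 − R$4,012,900 = R$7,695,710.00.
After interest of R$4,414,500.00, pre-tax earnings = R$3,281,210.00.
DCL = total CM / (EBIT − I) = R$11,708,610.00 / R$3,281,210.00 = 3.5684.
EPS therefore changes by 3.5684 × (+22.4%) = +79.9%.

+79.9%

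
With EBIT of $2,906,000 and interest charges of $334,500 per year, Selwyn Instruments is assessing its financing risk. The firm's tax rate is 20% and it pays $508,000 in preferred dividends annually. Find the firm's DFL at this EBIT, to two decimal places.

1.50

Annual interest charges come to $334,500.00.
Pre-tax preferred-dividend burden = $508,000 ÷ (1 − 0.20) = $635,000.00.
DFL = EBIT ÷ [EBIT − I − D_p/(1−t)] = $2,906,000 ÷ [$2,906,000 − $334,500.00 − $635,000.00] = $2,906,000 ÷ $1,936,500.00 = 1.5006.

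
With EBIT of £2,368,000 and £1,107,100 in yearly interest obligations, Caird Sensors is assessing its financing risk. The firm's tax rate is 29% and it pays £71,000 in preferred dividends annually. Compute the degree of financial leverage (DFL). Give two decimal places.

Interest = £1,107,100.00.
Pre-tax preferred-dividend burden = £71,000 ÷ (1 − 0.29) = £100,000.00.
DFL = EBIT ÷ [EBIT − I − D_p/(1−t)] = £2,368,000 ÷ [£2,368,000 − £1,107,100.00 − £100,000.00] = £2,368,000 ÷ £1,160,900.00 = 2.0398.

2.04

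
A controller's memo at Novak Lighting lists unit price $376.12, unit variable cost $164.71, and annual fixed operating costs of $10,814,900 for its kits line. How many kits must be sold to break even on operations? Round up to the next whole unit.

Each unit contributes $376.12 − $164.71 = $211.41.
Break-even volume = fixed costs ÷ CM per unit = $10,814,900 ÷ $211.41 = 51,156.05, so 51,157 kits.

51,157 kits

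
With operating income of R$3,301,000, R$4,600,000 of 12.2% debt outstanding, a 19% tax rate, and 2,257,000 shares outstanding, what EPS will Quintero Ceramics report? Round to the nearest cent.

Pre-tax income = R$3,301,000 − R$561,200.00 = R$2,739,800.00.
After tax at 19%: net income = R$2,739,800.00 × 0.81 = R$2,219,238.00.
EPS = R$2,219,238.00 ÷ 2,257,000 = R$0.98.

R$0.98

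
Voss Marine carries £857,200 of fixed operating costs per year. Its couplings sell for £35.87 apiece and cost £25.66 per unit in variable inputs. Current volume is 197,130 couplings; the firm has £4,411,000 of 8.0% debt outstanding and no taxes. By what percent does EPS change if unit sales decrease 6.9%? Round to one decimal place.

-17.3%

Contribution at this volume is 197,130 × £10.21 = £2,012,697.30.
Subtracting fixed costs: EBIT = £2,012,697.30 − £857,200 = £1,155,497.30.
Interest = £352,880.00, so EBIT − I = £802,617.30.
Degree of combined leverage = contribution ÷ (EBIT − I) = £2,012,697.30 ÷ £802,617.30 = 2.5077.
%ΔEPS = DCL × %ΔSales = 2.5077 × -6.9% = -17.3%.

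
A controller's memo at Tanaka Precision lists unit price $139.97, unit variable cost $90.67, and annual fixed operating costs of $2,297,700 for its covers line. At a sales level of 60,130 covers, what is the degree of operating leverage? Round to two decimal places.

Contribution at this volume is 60,130 × $49.30 = $2,964,409.00.
Subtracting fixed costs: EBIT = $2,964,409.00 − $2,297,700 = $666,709.00.
So DOL = total CM / EBIT = $2,964,409.00 / $666,709.00 = 4.4463.

4.45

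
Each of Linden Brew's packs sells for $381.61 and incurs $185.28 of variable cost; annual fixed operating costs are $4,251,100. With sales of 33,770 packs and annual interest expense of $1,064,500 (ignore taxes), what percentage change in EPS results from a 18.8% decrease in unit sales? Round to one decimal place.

-94.8%

At 33,770 units, contribution = 33,770 × $196.33 = $6,630,064.10.
Subtracting fixed costs: EBIT = $6,630,064.10 − $4,251,100 = $2,378,964.10.
After interest of $1,064,500.00, pre-tax earnings = $1,314,464.10.
Degree of combined leverage = contribution ÷ (EBIT − I) = $6,630,064.10 ÷ $1,314,464.10 = 5.0439.
EPS therefore changes by 5.0439 × (-18.8%) = -94.8%.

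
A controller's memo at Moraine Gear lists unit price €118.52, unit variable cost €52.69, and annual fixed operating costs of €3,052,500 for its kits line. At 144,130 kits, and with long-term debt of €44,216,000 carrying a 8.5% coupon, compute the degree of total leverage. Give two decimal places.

3.54

At 144,130 units, contribution = 144,130 × €65.83 = €9,488,077.90.
Subtracting fixed costs: EBIT = €9,488,077.90 − €3,052,500 = €6,435,577.90. Interest = €3,758,360.00, so EBIT − I = €2,677,217.90.
Degree of total leverage = total CM / (EBIT − interest) = €9,488,077.90 / €2,677,217.90 = 3.5440.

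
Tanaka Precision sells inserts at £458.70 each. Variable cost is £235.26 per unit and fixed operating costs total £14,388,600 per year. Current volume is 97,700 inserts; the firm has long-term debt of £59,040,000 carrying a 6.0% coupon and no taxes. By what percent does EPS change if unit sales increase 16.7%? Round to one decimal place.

At 97,700 units, contribution = 97,700 × £223.44 = £21,830,088.00.
Operating income = contribution − fixed costs = £21,830,088.00 − £14,388,600 = £7,441,488.00.
Interest = £3,542,400.00, so EBIT − I = £3,899,088.00.
DCL = total CM / (EBIT − I) = £21,830,088.00 / £3,899,088.00 = 5.5988.
%ΔEPS = DCL × %ΔSales = 5.5988 × +16.7% = +93.5%.

+93.5%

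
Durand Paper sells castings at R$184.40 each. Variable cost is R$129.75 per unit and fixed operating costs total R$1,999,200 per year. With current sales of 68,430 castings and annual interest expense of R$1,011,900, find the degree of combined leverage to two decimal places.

5.13

Contribution at this volume is 68,430 × R$54.65 = R$3,739,699.50.
Operating income = contribution − fixed costs = R$3,739,699.50 − R$1,999,200 = R$1,740,499.50. Interest = R$1,011,900.00, so EBIT − I = R$728,599.50.
DCL = contribution ÷ (EBIT − I) = R$3,739,699.50 ÷ R$728,599.50 = 5.1327.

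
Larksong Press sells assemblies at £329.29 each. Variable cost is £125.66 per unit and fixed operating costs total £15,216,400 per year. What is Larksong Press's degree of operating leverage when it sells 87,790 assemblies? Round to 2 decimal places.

Total contribution margin = 87,790 × £203.63 = £17,876,677.70.
Subtracting fixed costs: EBIT = £17,876,677.70 − £15,216,400 = £2,660,277.70.
DOL = contribution ÷ EBIT = £17,876,677.70 ÷ £2,660,277.70 = 6.7199.

6.72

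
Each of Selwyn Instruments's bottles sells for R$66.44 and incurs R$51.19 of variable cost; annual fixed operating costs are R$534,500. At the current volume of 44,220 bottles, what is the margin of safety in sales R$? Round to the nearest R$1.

R$609,309

Unit CM = price − variable cost = R$66.44 − R$51.19 = R$15.25. Break-even units = R$534,500 ÷ R$15.25 = 35,049.18; break-even revenue = 35,049.18 × R$66.44 = R$2,328,667.54.
Actual sales revenue = 44,220 × R$66.44 = R$2,937,976.80.
Margin of safety = R$2,937,976.80 − R$2,328,667.54 = R$609,309.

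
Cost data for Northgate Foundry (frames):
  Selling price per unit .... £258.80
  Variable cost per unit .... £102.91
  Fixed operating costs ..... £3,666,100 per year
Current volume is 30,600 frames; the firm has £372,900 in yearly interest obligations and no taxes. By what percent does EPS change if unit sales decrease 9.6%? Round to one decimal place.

Contribution at this volume is 30,600 × £155.89 = £4,770,234.00.
EBIT = £4,770,234.00 − £3,666,100 = £1,104,134.00.
After interest of £372,900.00, pre-tax earnings = £731,234.00.
Degree of combined leverage = contribution ÷ (EBIT − I) = £4,770,234.00 ÷ £731,234.00 = 6.5235.
%ΔEPS = DCL × %ΔSales = 6.5235 × -9.6% = -62.6%.

-62.6%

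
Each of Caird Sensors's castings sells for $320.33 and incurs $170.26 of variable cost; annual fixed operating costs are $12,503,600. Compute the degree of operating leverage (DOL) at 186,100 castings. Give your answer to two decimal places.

1.81

Total contribution margin = 186,100 × $150.07 = $27,928,027.00.
Subtracting fixed costs: EBIT = $27,928,027.00 − $12,503,600 = $15,424,427.00.
So DOL = total CM / EBIT = $27,928,027.00 / $15,424,427.00 = 1.8106.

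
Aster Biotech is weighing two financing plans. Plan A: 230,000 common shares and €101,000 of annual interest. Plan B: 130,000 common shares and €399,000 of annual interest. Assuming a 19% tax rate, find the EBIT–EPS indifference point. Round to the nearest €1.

€786,400

At indifference, (EBIT − 101,000)(1 − t)/230,000 = (EBIT − 399,000)(1 − t)/130,000.
Cancelling (1 − t) and cross-multiplying: 130,000·(EBIT − 101,000) = 230,000·(EBIT − 399,000).
Solving, EBIT = (399,000·230,000 − 101,000·130,000) / (230,000 − 130,000) = 78,640,000,000 / 100,000 = 786,400.00.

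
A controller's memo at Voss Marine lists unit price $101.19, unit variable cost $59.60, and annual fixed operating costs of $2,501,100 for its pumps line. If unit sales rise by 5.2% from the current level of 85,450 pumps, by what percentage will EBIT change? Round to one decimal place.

Contribution at this volume is 85,450 × $41.59 = $3,553,865.50.
EBIT = $3,553,865.50 − $2,501,100 = $1,052,765.50.
Degree of operating leverage = $3,553,865.50 / $1,052,765.50 = 3.3757.
So EBIT moves 3.3757 × (+5.2%) = +17.6%.

+17.6%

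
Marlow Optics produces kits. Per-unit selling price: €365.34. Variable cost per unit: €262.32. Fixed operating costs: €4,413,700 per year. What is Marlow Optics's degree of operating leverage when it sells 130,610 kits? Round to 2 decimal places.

Contribution at this volume is 130,610 × €103.02 = €13,455,442.20.
Operating income = contribution − fixed costs = €13,455,442.20 − €4,413,700 = €9,041,742.20.
Degree of operating leverage = €13,455,442.20 / €9,041,742.20 = 1.4881.

1.49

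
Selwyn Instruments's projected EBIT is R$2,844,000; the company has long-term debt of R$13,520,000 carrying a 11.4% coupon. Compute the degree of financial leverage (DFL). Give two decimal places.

2.18

Interest = R$1,541,280.00.
DFL = EBIT ÷ (EBIT − I) = R$2,844,000 ÷ (R$2,844,000 − R$1,541,280.00) = R$2,844,000 ÷ R$1,302,720.00 = 2.1831.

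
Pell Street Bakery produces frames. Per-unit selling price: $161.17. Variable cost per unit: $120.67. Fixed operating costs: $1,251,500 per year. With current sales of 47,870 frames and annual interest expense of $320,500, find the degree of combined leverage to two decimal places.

5.29

At 47,870 units, contribution = 47,870 × $40.50 = $1,938,735.00.
Operating income = contribution − fixed costs = $1,938,735.00 − $1,251,500 = $687,235.00. Interest = $320,500.00.
DOL = $1,938,735.00 ÷ $687,235.00 = 2.8211; DFL = $687,235.00 ÷ $366,735.00 = 1.8739.
Combined leverage = 2.8211 × 1.8739 = 5.2865.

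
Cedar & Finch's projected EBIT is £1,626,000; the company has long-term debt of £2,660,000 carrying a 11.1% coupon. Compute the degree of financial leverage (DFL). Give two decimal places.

Interest = £295,260.00.
Degree of financial leverage = EBIT / (EBIT − interest) = £1,626,000 / £1,330,740.00 = 1.2219.

1.22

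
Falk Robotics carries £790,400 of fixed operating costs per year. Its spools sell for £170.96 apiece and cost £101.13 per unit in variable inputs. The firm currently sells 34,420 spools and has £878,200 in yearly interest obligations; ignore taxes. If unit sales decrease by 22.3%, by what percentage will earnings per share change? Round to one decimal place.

-72.9%

Contribution at this volume is 34,420 × £69.83 = £2,403,548.60.
EBIT = £2,403,548.60 − £790,400 = £1,613,148.60.
After interest of £878,200.00, pre-tax earnings = £734,948.60.
Degree of combined leverage = contribution ÷ (EBIT − I) = £2,403,548.60 ÷ £734,948.60 = 3.2704.
EPS therefore changes by 3.2704 × (-22.3%) = -72.9%.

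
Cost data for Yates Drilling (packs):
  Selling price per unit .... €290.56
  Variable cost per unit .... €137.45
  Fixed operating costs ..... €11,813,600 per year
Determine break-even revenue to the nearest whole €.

€22,418,912

Contribution margin per unit = €290.56 − €137.45 = €153.11, a CM ratio of €153.11 ÷ €290.56 = 0.5269.
Break-even revenue = fixed costs × price ÷ CM = €11,813,600 × €290.56 ÷ €153.11 = €22,418,912.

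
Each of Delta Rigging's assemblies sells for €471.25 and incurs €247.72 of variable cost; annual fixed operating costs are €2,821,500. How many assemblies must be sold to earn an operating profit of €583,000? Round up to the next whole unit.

Contribution margin per unit = €471.25 − €247.72 = €223.53.
Need Q such that Q × €223.53 − €2,821,500 = €583,000, i.e. Q = €3,404,500 / €223.53 = 15,230.62 → 15,231.

15,231 assemblies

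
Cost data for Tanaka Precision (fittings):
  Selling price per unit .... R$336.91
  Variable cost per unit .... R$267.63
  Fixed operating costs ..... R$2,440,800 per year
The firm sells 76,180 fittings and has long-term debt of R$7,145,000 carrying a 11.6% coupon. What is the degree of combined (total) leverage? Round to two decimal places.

Total contribution margin = 76,180 × R$69.28 = R$5,277,750.40.
Operating income = contribution − fixed costs = R$5,277,750.40 − R$2,440,800 = R$2,836,950.40. Interest = R$828,820.00, so EBIT − I = R$2,008,130.40.
DCL = contribution ÷ (EBIT − I) = R$5,277,750.40 ÷ R$2,008,130.40 = 2.6282.

2.63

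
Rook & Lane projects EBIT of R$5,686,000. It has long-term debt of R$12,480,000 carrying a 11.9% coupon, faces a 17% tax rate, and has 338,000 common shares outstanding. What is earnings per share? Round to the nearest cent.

Interest = R$1,485,120.00, so EBT = R$5,686,000 − R$1,485,120.00 = R$4,200,880.00.
After tax at 17%: net income = R$4,200,880.00 × 0.83 = R$3,486,730.40.
Per share: R$3,486,730.40 / 338,000 shares = R$10.32.

R$10.32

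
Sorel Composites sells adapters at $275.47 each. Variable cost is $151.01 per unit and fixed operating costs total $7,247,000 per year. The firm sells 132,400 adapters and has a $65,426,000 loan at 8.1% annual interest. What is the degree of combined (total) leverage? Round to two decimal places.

4.19

At 132,400 units, contribution = 132,400 × $124.46 = $16,478,504.00.
EBIT = $16,478,504.00 − $7,247,000 = $9,231,504.00. Interest = $5,299,506.00.
DOL = $16,478,504.00 ÷ $9,231,504.00 = 1.7850; DFL = $9,231,504.00 ÷ $3,931,998.00 = 2.3478.
DCL = DOL × DFL = 1.7850 × 2.3478 = 4.1908.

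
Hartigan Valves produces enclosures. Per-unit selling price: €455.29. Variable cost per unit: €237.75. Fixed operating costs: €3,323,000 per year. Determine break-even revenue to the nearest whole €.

€6,954,715

Contribution margin per unit = €455.29 − €237.75 = €217.54, a CM ratio of €217.54 ÷ €455.29 = 0.4778.
Break-even sales = FC ÷ CM ratio = €3,323,000 × €455.29 / €217.54 = €6,954,715.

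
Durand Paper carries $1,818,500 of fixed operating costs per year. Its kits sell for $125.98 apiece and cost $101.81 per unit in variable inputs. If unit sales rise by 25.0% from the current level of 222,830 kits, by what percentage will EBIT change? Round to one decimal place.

+37.7%

At 222,830 units, contribution = 222,830 × $24.17 = $5,385,801.10.
Subtracting fixed costs: EBIT = $5,385,801.10 − $1,818,500 = $3,567,301.10.
Degree of operating leverage = $5,385,801.10 / $3,567,301.10 = 1.5098.
%ΔEBIT = DOL × %ΔSales = 1.5098 × +25.0% = +37.7%.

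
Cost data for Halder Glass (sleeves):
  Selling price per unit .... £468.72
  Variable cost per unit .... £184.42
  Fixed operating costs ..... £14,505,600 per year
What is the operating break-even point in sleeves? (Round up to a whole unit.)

51,023 sleeves

Contribution margin per unit = £468.72 − £184.42 = £284.30.
Units to break even: £14,505,600 ÷ £284.30 = 51,022.16, rounded up to 51,023.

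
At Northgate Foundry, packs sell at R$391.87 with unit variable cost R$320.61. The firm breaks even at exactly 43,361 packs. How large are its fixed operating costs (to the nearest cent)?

Each unit contributes R$391.87 − R$320.61 = R$71.26.
Since BE = FC / CM, FC = 43,361 × R$71.26 = R$3,089,904.86.

R$3,089,904.86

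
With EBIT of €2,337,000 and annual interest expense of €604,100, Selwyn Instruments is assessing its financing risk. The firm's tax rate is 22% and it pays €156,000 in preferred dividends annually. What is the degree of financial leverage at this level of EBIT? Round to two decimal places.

Interest = €604,100.00.
Preferred dividends grossed up pre-tax: €156,000 / (1 − 0.22) = €200,000.00.
DFL = EBIT ÷ [EBIT − I − D_p/(1−t)] = €2,337,000 ÷ [€2,337,000 − €604,100.00 − €200,000.00] = €2,337,000 ÷ €1,532,900.00 = 1.5246.

1.52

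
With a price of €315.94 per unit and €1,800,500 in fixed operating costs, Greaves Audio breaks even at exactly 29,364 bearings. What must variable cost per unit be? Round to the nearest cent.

€254.62

At break-even, FC = Q × (P − VC), so P − VC = €1,800,500 ÷ 29,364 = €61.3166.
Hence VC = price − CM = €315.94 − €61.3166 = €254.62.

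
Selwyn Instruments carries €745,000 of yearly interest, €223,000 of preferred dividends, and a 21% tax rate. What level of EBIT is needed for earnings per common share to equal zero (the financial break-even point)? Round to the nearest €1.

€1,027,278

Preferred dividends are paid after tax, so their pre-tax equivalent is €223,000 ÷ (1 − 0.21) = €282,278.48.
Financial break-even EBIT = interest + D_p ÷ (1 − t) = €745,000 + €282,278.48 = €1,027,278.48.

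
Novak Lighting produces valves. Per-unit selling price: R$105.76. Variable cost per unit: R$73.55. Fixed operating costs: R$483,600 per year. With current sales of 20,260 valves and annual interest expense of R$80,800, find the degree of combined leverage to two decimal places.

Total contribution margin = 20,260 × R$32.21 = R$652,574.60.
Operating income = contribution − fixed costs = R$652,574.60 − R$483,600 = R$168,974.60. Interest = R$80,800.00, so EBIT − I = R$88,174.60.
Degree of total leverage = total CM / (EBIT − interest) = R$652,574.60 / R$88,174.60 = 7.4009.

7.40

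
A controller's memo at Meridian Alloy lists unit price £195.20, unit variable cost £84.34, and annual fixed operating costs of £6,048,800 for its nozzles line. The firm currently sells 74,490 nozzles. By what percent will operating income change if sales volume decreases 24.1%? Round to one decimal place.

At 74,490 units, contribution = 74,490 × £110.86 = £8,257,961.40.
Subtracting fixed costs: EBIT = £8,257,961.40 − £6,048,800 = £2,209,161.40.
DOL = contribution ÷ EBIT = £8,257,961.40 ÷ £2,209,161.40 = 3.7381.
Operating income changes by 3.7381 × -24.1% = -90.1%.

-90.1%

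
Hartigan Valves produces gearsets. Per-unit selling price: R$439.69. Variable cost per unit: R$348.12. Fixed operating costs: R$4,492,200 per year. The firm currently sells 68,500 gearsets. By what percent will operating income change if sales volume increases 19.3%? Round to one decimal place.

+68.0%

At 68,500 units, contribution = 68,500 × R$91.57 = R$6,272,545.00.
Operating income = contribution − fixed costs = R$6,272,545.00 − R$4,492,200 = R$1,780,345.00.
Degree of operating leverage = R$6,272,545.00 / R$1,780,345.00 = 3.5232.
Operating income changes by 3.5232 × +19.3% = +68.0%.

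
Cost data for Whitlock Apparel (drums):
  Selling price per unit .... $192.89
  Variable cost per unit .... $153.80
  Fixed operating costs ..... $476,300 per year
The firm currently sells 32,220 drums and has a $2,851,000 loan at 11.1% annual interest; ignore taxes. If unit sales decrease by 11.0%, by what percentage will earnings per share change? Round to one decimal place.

-29.7%

At 32,220 units, contribution = 32,220 × $39.09 = $1,259,479.80.
Operating income = contribution − fixed costs = $1,259,479.80 − $476,300 = $783,179.80.
After interest of $316,461.00, pre-tax earnings = $466,718.80.
DCL = total CM / (EBIT − I) = $1,259,479.80 / $466,718.80 = 2.6986.
%ΔEPS = DCL × %ΔSales = 2.6986 × -11.0% = -29.7%.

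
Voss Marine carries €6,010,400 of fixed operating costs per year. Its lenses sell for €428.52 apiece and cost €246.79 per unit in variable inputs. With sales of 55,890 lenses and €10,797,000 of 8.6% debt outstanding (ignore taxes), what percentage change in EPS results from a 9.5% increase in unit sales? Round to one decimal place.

+30.0%

Total contribution margin = 55,890 × €181.73 = €10,156,889.70.
Operating income = contribution − fixed costs = €10,156,889.70 − €6,010,400 = €4,146,489.70.
After interest of €928,542.00, pre-tax earnings = €3,217,947.70.
DCL = total CM / (EBIT − I) = €10,156,889.70 / €3,217,947.70 = 3.1563.
%ΔEPS = DCL × %ΔSales = 3.1563 × +9.5% = +30.0%.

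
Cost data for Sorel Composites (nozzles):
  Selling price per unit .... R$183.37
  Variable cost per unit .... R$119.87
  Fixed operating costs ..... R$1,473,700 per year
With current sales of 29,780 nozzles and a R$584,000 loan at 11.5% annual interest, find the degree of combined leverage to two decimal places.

5.40

Contribution at this volume is 29,780 × R$63.50 = R$1,891,030.00.
EBIT = R$1,891,030.00 − R$1,473,700 = R$417,330.00. Interest = R$67,160.00, so EBIT − I = R$350,170.00.
Degree of total leverage = total CM / (EBIT − interest) = R$1,891,030.00 / R$350,170.00 = 5.4003.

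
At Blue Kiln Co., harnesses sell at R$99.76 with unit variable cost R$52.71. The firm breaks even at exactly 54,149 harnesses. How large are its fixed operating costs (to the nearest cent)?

Contribution margin per unit = R$99.76 − R$52.71 = R$47.05.
Fixed costs = break-even units × CM = 54,149 × R$47.05 = R$2,547,710.45.

R$2,547,710.45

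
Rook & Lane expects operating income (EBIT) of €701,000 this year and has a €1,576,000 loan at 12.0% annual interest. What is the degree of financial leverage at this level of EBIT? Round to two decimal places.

Annual interest charges come to €189,120.00.
DFL = EBIT ÷ (EBIT − I) = €701,000 ÷ (€701,000 − €189,120.00) = €701,000 ÷ €511,880.00 = 1.3695.

1.37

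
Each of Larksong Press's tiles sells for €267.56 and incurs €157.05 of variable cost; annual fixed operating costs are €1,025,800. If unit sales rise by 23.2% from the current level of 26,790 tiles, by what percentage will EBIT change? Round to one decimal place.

+35.5%

At 26,790 units, contribution = 26,790 × €110.51 = €2,960,562.90.
EBIT = €2,960,562.90 − €1,025,800 = €1,934,762.90.
Degree of operating leverage = €2,960,562.90 / €1,934,762.90 = 1.5302.
So EBIT moves 1.5302 × (+23.2%) = +35.5%.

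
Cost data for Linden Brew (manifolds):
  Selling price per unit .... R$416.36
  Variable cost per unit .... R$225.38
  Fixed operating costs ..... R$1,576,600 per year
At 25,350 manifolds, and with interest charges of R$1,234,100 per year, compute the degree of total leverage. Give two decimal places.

2.38

Total contribution margin = 25,350 × R$190.98 = R$4,841,343.00.
Operating income = contribution − fixed costs = R$4,841,343.00 − R$1,576,600 = R$3,264,743.00. Interest = R$1,234,100.00.
DOL = R$4,841,343.00 ÷ R$3,264,743.00 = 1.4829; DFL = R$3,264,743.00 ÷ R$2,030,643.00 = 1.6077.
DCL = DOL × DFL = 1.4829 × 1.6077 = 2.3841.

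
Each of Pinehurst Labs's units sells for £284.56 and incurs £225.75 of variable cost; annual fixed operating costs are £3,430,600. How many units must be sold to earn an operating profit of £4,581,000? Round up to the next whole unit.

136,229 units

Each unit contributes £284.56 − £225.75 = £58.81.
Required volume = (fixed costs + target profit) ÷ CM = (£3,430,600 + £4,581,000) ÷ £58.81 = 136,228.53, so 136,229 units.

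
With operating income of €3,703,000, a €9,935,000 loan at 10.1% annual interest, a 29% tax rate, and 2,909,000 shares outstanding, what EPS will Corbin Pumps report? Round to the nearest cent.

Interest = €1,003,435.00, so EBT = €3,703,000 − €1,003,435.00 = €2,699,565.00.
After tax at 29%: net income = €2,699,565.00 × 0.71 = €1,916,691.15.
EPS = €1,916,691.15 ÷ 2,909,000 = €0.66.

€0.66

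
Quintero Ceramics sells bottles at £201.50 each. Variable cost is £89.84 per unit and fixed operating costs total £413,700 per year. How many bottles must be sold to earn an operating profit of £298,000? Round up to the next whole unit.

Unit CM = price − variable cost = £201.50 − £89.84 = £111.66.
Units = (FC + target) / CM = (£413,700 + £298,000) / £111.66 = 6,373.81, so 6,374 bottles.

6,374 bottles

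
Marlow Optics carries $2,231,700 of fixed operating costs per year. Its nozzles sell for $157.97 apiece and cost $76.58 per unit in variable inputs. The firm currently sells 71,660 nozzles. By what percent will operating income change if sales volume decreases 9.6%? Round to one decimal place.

-15.6%

Total contribution margin = 71,660 × $81.39 = $5,832,407.40.
Operating income = contribution − fixed costs = $5,832,407.40 − $2,231,700 = $3,600,707.40.
Degree of operating leverage = $5,832,407.40 / $3,600,707.40 = 1.6198.
So EBIT moves 1.6198 × (-9.6%) = -15.6%.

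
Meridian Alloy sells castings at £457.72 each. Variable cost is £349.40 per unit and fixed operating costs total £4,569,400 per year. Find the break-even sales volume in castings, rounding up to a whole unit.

Unit CM = price − variable cost = £457.72 − £349.40 = £108.32.
Break-even Q = £4,569,400 / £108.32 = 42,184.27 → 42,185 castings.

42,185 castings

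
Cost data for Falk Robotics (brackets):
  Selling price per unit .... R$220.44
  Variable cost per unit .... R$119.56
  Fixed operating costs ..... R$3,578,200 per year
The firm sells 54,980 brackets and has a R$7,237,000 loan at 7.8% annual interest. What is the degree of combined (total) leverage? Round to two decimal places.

At 54,980 units, contribution = 54,980 × R$100.88 = R$5,546,382.40.
EBIT = R$5,546,382.40 − R$3,578,200 = R$1,968,182.40. Interest = R$564,486.00.
DOL = R$5,546,382.40 ÷ R$1,968,182.40 = 2.8180; DFL = R$1,968,182.40 ÷ R$1,403,696.40 = 1.4021.
DCL = DOL × DFL = 2.8180 × 1.4021 = 3.9511.

3.95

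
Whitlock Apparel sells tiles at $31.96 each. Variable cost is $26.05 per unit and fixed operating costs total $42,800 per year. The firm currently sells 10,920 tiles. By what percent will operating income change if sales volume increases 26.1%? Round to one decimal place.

At 10,920 units, contribution = 10,920 × $5.91 = $64,537.20.
Subtracting fixed costs: EBIT = $64,537.20 − $42,800 = $21,737.20.
DOL = contribution ÷ EBIT = $64,537.20 ÷ $21,737.20 = 2.9690.
So EBIT moves 2.9690 × (+26.1%) = +77.5%.

+77.5%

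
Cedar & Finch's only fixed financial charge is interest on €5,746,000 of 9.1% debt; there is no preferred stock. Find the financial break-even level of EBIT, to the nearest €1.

€522,886

Annual interest = 9.1% × €5,746,000 = €522,886.00.
With no preferred dividends, EPS = 0 when EBIT exactly covers interest, so the financial break-even EBIT is €522,886.00.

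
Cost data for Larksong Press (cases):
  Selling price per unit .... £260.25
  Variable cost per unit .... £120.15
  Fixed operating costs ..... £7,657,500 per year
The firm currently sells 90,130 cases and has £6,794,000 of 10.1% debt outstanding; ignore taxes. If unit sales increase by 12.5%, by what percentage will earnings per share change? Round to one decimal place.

At 90,130 units, contribution = 90,130 × £140.10 = £12,627,213.00.
EBIT = £12,627,213.00 − £7,657,500 = £4,969,713.00.
Interest = £686,194.00, so EBIT − I = £4,283,519.00.
DCL = total CM / (EBIT − I) = £12,627,213.00 / £4,283,519.00 = 2.9479.
EPS therefore changes by 2.9479 × (+12.5%) = +36.8%.

+36.8%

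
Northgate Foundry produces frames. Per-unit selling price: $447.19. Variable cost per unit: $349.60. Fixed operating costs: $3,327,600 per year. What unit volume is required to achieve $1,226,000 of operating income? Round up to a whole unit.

Each unit contributes $447.19 − $349.60 = $97.59.
Need Q such that Q × $97.59 − $3,327,600 = $1,226,000, i.e. Q = $4,553,600 / $97.59 = 46,660.52 → 46,661.

46,661 frames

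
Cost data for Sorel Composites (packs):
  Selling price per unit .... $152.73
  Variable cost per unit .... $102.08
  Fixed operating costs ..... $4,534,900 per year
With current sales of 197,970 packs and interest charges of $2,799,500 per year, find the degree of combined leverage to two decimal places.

3.72

Total contribution margin = 197,970 × $50.65 = $10,027,180.50.
Subtracting fixed costs: EBIT = $10,027,180.50 − $4,534,900 = $5,492,280.50. Interest = $2,799,500.00.
DOL = $10,027,180.50 ÷ $5,492,280.50 = 1.8257; DFL = $5,492,280.50 ÷ $2,692,780.50 = 2.0396.
Combined leverage = 1.8257 × 2.0396 = 3.7237.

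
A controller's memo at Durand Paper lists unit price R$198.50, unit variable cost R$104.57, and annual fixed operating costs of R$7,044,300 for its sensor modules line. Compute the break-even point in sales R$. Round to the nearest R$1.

CM per unit = R$198.50 − R$104.57 = R$93.93; CM ratio = R$93.93 / R$198.50 = 0.4732.
Break-even sales = FC ÷ CM ratio = R$7,044,300 × R$198.50 / R$93.93 = R$14,886,549.

R$14,886,549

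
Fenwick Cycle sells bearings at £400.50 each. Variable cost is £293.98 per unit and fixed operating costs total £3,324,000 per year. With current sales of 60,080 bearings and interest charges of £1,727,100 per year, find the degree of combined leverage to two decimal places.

4.75

Contribution at this volume is 60,080 × £106.52 = £6,399,721.60.
EBIT = £6,399,721.60 − £3,324,000 = £3,075,721.60. Interest = £1,727,100.00, so EBIT − I = £1,348,621.60.
Degree of total leverage = total CM / (EBIT − interest) = £6,399,721.60 / £1,348,621.60 = 4.7454.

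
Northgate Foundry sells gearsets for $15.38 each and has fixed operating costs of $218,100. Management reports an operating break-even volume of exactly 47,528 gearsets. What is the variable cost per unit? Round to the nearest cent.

Contribution per unit must be FC / Q = $218,100 / 47,528 = $4.5889.
Hence VC = price − CM = $15.38 − $4.5889 = $10.79.

$10.79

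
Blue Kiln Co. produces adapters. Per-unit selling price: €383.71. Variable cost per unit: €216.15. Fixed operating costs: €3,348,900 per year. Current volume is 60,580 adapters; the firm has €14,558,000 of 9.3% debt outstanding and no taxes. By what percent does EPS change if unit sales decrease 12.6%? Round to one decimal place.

Total contribution margin = 60,580 × €167.56 = €10,150,784.80.
Operating income = contribution − fixed costs = €10,150,784.80 − €3,348,900 = €6,801,884.80.
Interest = €1,353,894.00, so EBIT − I = €5,447,990.80.
Degree of combined leverage = contribution ÷ (EBIT − I) = €10,150,784.80 ÷ €5,447,990.80 = 1.8632.
%ΔEPS = DCL × %ΔSales = 1.8632 × -12.6% = -23.5%.

-23.5%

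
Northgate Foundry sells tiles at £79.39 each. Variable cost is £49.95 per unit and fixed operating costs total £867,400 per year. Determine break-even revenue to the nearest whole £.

Contribution margin per unit = £79.39 − £49.95 = £29.44, a CM ratio of £29.44 ÷ £79.39 = 0.3708.
Break-even revenue = fixed costs × price ÷ CM = £867,400 × £79.39 ÷ £29.44 = £2,339,093.

£2,339,093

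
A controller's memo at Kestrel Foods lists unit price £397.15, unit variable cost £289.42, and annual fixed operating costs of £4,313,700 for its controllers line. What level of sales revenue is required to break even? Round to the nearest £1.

£15,902,589

Contribution margin per unit = £397.15 − £289.42 = £107.73, a CM ratio of £107.73 ÷ £397.15 = 0.2713.
Break-even sales = FC ÷ CM ratio = £4,313,700 × £397.15 / £107.73 = £15,902,589.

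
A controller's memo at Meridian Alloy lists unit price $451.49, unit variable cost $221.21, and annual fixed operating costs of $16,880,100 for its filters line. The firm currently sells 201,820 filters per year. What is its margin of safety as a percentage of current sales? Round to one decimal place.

Contribution margin per unit = $451.49 − $221.21 = $230.28. Break-even units = $16,880,100 ÷ $230.28 = 73,302.50; break-even revenue = 73,302.50 × $451.49 = $33,095,346.31.
Actual sales revenue = 201,820 × $451.49 = $91,119,711.80.
Margin of safety = ($91,119,711.80 − $33,095,346.31) ÷ $91,119,711.80 = 63.7%.

63.7%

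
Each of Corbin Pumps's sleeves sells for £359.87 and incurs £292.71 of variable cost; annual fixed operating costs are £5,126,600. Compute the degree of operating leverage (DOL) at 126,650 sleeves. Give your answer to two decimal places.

At 126,650 units, contribution = 126,650 × £67.16 = £8,505,814.00.
EBIT = £8,505,814.00 − £5,126,600 = £3,379,214.00.
Degree of operating leverage = £8,505,814.00 / £3,379,214.00 = 2.5171.

2.52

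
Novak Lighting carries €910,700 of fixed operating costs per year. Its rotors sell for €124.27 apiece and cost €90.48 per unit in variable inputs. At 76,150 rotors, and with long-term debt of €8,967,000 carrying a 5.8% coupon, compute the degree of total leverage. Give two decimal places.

2.25

Total contribution margin = 76,150 × €33.79 = €2,573,108.50.
EBIT = €2,573,108.50 − €910,700 = €1,662,408.50. Interest = €520,086.00, so EBIT − I = €1,142,322.50.
DCL = contribution ÷ (EBIT − I) = €2,573,108.50 ÷ €1,142,322.50 = 2.2525.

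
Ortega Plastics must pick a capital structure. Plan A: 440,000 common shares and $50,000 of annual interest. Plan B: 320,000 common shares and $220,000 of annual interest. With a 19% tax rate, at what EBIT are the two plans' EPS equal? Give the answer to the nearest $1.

$673,333

At indifference, (EBIT − 50,000)(1 − t)/440,000 = (EBIT − 220,000)(1 − t)/320,000.
Cancelling (1 − t) and cross-multiplying: 320,000·(EBIT − 50,000) = 440,000·(EBIT − 220,000).
Solving, EBIT = (220,000·440,000 − 50,000·320,000) / (440,000 − 320,000) = 80,800,000,000 / 120,000 = 673,333.33.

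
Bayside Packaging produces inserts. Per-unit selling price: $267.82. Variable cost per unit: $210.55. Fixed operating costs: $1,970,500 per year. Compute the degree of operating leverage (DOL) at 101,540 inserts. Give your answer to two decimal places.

Contribution at this volume is 101,540 × $57.27 = $5,815,195.80.
EBIT = $5,815,195.80 − $1,970,500 = $3,844,695.80.
So DOL = total CM / EBIT = $5,815,195.80 / $3,844,695.80 = 1.5125.

1.51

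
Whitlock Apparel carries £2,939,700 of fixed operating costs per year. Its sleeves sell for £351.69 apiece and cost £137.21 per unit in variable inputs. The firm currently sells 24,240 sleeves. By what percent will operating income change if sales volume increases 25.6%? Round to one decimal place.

Total contribution margin = 24,240 × £214.48 = £5,198,995.20.
EBIT = £5,198,995.20 − £2,939,700 = £2,259,295.20.
Degree of operating leverage = £5,198,995.20 / £2,259,295.20 = 2.3012.
So EBIT moves 2.3012 × (+25.6%) = +58.9%.

+58.9%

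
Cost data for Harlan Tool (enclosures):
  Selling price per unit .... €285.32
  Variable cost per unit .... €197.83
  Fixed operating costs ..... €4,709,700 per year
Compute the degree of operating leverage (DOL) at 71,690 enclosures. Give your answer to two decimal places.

4.01

Total contribution margin = 71,690 × €87.49 = €6,272,158.10.
EBIT = €6,272,158.10 − €4,709,700 = €1,562,458.10.
So DOL = total CM / EBIT = €6,272,158.10 / €1,562,458.10 = 4.0143.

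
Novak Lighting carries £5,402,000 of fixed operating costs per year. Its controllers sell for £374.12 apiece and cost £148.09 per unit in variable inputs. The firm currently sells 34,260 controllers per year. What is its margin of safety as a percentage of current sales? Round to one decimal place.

Contribution margin per unit = £374.12 − £148.09 = £226.03. Break-even units = £5,402,000 ÷ £226.03 = 23,899.48; break-even revenue = 23,899.48 × £374.12 = £8,941,274.34.
Actual sales revenue = 34,260 × £374.12 = £12,817,351.20.
Margin of safety = (£12,817,351.20 − £8,941,274.34) ÷ £12,817,351.20 = 30.2%.

30.2%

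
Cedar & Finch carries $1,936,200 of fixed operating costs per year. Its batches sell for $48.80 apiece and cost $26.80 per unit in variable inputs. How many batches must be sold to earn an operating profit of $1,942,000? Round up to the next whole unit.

176,282 batches

Unit CM = price − variable cost = $48.80 − $26.80 = $22.00.
Need Q such that Q × $22.00 − $1,936,200 = $1,942,000, i.e. Q = $3,878,200 / $22.00 = 176,281.82 → 176,282.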